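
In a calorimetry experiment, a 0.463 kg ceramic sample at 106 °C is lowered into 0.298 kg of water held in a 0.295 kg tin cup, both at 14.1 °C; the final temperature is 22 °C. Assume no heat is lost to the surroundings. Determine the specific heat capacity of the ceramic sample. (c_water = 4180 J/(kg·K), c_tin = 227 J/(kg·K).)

c ≈ 267 J/(kg·K)

Heat gained plus heat lost sum to zero:
0.463·c·(22 − 106) + 0.298·4180·(22 − 14.1) + 0.295·227·(22 − 14.1) = 0
-38.89 c = -10370
c = -10370/-38.89 ≈ 266.6 J/(kg·K)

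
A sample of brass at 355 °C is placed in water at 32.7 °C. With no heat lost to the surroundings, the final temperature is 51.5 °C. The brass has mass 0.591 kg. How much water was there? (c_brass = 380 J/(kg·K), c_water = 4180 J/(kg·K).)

m ≈ 0.867 kg

Conservation of energy gives ΣQ = 0:
0.591·380·(51.5 − 355) + m·4180·(51.5 − 32.7) = 0
78584 m = 68160
m = 68160/78584 ≈ 0.8674 kg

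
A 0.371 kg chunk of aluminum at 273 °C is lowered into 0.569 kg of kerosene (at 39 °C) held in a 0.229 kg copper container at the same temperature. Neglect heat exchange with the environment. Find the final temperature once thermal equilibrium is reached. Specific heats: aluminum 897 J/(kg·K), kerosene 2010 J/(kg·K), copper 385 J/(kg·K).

With ΣQ=0 the equilibrium temperature is the m·c-weighted mean:
T_f = (332.79*273 + 1143.7*39 + 88.17*39) / (332.79 + 1143.7 + 88.17)
    = 138893 / 1564.6 ≈ 88.77 °C

T_f ≈ 88.8 °C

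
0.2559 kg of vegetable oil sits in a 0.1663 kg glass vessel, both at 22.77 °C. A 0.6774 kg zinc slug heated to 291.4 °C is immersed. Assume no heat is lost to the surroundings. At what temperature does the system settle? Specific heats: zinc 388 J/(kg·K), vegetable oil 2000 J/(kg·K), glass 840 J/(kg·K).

T_f ≈ 100.0 °C

Energy conservation, ΣQ = 0:
0.6774×388×(T − 291.4) + 0.2559×2000×(T − 22.77) + 0.1663×840×(T − 22.77) = 0
(262.83 + 511.8 + 139.69) T = 262.83×291.4 + 511.8×22.77 + 139.69×22.77
T = 91423/914.32 ≈ 99.99 °C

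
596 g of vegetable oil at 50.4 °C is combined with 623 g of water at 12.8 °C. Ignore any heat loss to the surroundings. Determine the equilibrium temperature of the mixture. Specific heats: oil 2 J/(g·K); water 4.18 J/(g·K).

T_f ≈ 24.6 °C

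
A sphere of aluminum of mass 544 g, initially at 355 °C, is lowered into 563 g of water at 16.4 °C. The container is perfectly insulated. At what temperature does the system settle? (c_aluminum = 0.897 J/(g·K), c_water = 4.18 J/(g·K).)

Let T be the final temperature. ΣQ_i = 0:
544×0.897×(T − 355) + 563×4.18×(T − 16.4) = 0
(487.97 + 2353.3) T = 487.97×355 + 2353.3×16.4
T ≈ 74.55 °C

T_f ≈ 74.6 °C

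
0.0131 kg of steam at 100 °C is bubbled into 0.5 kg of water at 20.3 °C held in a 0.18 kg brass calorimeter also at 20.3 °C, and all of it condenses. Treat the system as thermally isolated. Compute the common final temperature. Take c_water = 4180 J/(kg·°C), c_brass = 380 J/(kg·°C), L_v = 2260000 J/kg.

T_f ≈ 35.6 °C

Energy conservation, ΣQ = 0:
condense steam: −0.0131·2260000 = −29606
  condensed water 100 °C→T: 54.76(T − 100)
  water warms: 0.5·4180·(T − 20.3) = 2090(T − 20.3)
  cup: 68.4(T − 20.3)
2213.2 T = 29606 + 5475.8 + 43816 = 78897
T ≈ 35.65 °C (< 100 °C, so full condensation is consistent).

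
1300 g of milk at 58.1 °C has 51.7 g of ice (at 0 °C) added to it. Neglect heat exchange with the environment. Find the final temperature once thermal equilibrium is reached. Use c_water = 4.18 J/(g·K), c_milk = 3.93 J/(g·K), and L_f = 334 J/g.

Energy balance with sensible and latent terms:
latent heat to melt: 51.7×334 = 17268
  meltwater 0→T: 51.7×4.18×T = 216.11 T
  milk: 5109(T − 58.1)
5325.1 T = 296833 − 17268 = 279565
T ≈ 52.50 °C (positive, so assuming full melt was valid).

T_f ≈ 52.5 °C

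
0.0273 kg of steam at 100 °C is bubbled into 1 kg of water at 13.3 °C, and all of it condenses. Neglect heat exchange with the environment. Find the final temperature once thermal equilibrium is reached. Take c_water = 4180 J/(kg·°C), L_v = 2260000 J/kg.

Taking heat into each body as positive, Σ m c ΔT = 0:
condense steam: −0.0273·2260000 = −61698
  condensate cools 100→T: 0.0273·4180·(T − 100) = 114.11(T − 100)
  original water: 4180(T − 13.3)
4294.1 T = 61698 + 11411 + 55594 = 128703
T ≈ 29.97 °C, under the boiling point, so the assumption holds.

T_f ≈ 30.0 °C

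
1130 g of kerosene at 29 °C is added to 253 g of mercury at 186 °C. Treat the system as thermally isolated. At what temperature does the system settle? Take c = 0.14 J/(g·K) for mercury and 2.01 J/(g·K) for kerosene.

T_f ≈ 31.4 °C

T_f is the heat-capacity-weighted average of the initial temperatures:
T_f = (35.42*186 + 2271.3*29) / (35.42 + 2271.3)
    = 72456 / 2306.7 ≈ 31.41 °C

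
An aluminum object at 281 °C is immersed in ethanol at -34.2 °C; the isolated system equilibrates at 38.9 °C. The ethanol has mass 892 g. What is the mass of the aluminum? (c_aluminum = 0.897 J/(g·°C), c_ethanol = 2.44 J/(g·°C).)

m ≈ 733 g

Let T be the final temperature. ΣQ_i = 0:
m×0.897×(38.9 − 281) + 892×2.44×(38.9 − (-34.2)) = 0
-217.16 m = -159101
m = -159101/-217.16 ≈ 732.6 g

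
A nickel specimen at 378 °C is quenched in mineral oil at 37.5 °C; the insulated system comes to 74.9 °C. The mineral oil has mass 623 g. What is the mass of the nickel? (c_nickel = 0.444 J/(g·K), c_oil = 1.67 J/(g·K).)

Setting the total heat transfer to zero:
m·0.444·(74.9 − 378) + 623·1.67·(74.9 − 37.5) = 0
-134.58 m = -38911
m = -38911/-134.58 ≈ 289.1 g

m ≈ 289 g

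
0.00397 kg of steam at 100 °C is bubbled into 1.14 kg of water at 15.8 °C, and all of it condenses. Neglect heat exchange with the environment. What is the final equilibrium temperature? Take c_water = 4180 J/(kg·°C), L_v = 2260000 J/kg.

T_f ≈ 18.0 °C

Setting the total heat transfer to zero:
latent heat released on condensation: 0.00397·2260000 = 8972.2; condensate cools 100→T: 0.00397·4180·(T − 100) = 16.59(T − 100); water warms: 1.14·4180·(T − 15.8) = 4765.2(T − 15.8)
4781.8 T = 8972.2 + 1659.5 + 75290 = 85922
T ≈ 17.97 °C, under the boiling point, so the assumption holds.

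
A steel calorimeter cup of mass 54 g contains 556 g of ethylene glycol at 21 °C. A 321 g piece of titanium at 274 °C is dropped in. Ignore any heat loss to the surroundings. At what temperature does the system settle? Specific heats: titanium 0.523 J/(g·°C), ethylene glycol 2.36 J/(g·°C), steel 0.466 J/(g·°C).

T_f ≈ 49.2 °C

Energy conservation, ΣQ = 0:
321·0.523·(T − 274) + 556·2.36·(T − 21) + 54·0.466·(T − 21) = 0
(167.88 + 1312.2 + 25.16) T = 167.88·274 + 1312.2·21 + 25.16·21
T ≈ 49.22 °C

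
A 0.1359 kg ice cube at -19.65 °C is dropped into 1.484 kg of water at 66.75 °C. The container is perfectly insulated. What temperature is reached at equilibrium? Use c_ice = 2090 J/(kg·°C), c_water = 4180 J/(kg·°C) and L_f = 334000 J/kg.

Setting the total heat transfer to zero:
warm ice to 0 °C: 0.1359×2090×(0 − (-19.65)) = 5581.2; fusion: m_ice L_f = 0.1359×334000 = 45391; warm the meltwater: 568.06 T; water: 6203.1(T − 66.75)
6771.2 T = 414058 − 50972 = 363086
T ≈ 53.62 °C. Since T > 0 °C, the all-ice-melts assumption holds.

T_f ≈ 53.6 °C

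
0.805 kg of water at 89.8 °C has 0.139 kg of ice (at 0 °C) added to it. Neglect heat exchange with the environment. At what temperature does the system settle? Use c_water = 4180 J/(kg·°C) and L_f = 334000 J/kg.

T_f ≈ 64.8 °C

Taking heat into each body as positive, Σ m c ΔT = 0:
fusion: m_ice L_f = 0.139×334000 = 46426; meltwater 0→T: 0.139×4180×T = 581.02 T; water cools: 0.805×4180×(T − 89.8) = 3364.9(T − 89.8)
3945.9 T = 302168 − 46426 = 255742
T ≈ 64.81 °C (positive, so assuming full melt was valid).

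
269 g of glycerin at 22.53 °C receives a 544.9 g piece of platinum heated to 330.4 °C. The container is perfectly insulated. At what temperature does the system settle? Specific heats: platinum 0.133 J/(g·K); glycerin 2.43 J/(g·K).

Let T be the final temperature. ΣQ_i = 0:
544.9·0.133·(T − 330.4) + 269·2.43·(T − 22.53) = 0
72.47(T − 330.4) + 653.67(T − 22.53) = 0
726.14 T = 38672
T ≈ 53.26 °C

T_f ≈ 53.3 °C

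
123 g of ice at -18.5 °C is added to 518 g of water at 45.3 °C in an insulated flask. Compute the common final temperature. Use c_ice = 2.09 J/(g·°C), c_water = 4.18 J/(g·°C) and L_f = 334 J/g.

T_f ≈ 19.5 °C

Energy conservation, ΣQ = 0:
warm ice to 0 °C: 123×2.09×(0 − (-18.5)) = 4755.8; fusion: m_ice L_f = 123×334 = 41082; warm the meltwater: 514.14 T; water: 2165.2(T − 45.3)
2679.4 T = 98085 − 45838 = 52248
T ≈ 19.50 °C — above 0 °C, consistent with complete melting.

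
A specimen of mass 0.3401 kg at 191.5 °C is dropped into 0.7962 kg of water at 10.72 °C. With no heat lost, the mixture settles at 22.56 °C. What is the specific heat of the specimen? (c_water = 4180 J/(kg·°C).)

c ≈ 686 J/(kg·°C)

Let T be the final temperature. ΣQ_i = 0:
0.3401×c×(22.56 − 191.5) + 0.7962×4180×(22.56 − 10.72) = 0
-57.46 c = -39405
c = -39405/-57.46 ≈ 685.8 J/(kg·°C)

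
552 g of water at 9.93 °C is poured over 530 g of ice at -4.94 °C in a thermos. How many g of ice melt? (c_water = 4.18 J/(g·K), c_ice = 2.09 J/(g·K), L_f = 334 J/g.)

Water can give up m c ΔT = 552×4.18×9.93 = 22912 J before reaching 0 °C.
Warming the ice to 0 °C takes 530×2.09×4.94 = 5472 J, leaving 17440 J for melting.
Melting all 530 g of ice would need 530×334 = 177020 J.
That's not enough to melt it all — equilibrium is at 0 °C with ice remaining.
m_melt = 17440 / L_f = 52.22 g.

m_melted ≈ 52.2 g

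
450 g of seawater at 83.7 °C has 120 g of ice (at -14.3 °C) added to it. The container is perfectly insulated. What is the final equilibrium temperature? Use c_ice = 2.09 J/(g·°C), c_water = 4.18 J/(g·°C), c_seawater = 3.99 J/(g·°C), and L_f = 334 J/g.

Setting the total heat transfer to zero:
ice -14.3→0 °C: 120·2.09·14.3 = 3586.4; fusion: m_ice L_f = 120·334 = 40080; meltwater 0→T: 120·4.18·T = 501.6 T; seawater cools: 450·3.99·(T − 83.7) = 1795.5(T − 83.7)
2297.1 T = 150283 − 43666 = 106617
T ≈ 46.41 °C — above 0 °C, consistent with complete melting.

T_f ≈ 46.4 °C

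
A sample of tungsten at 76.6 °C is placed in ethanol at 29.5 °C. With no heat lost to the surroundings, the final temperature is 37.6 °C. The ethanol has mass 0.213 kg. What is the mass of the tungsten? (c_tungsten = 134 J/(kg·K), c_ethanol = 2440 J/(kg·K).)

m ≈ 0.806 kg

Energy conservation, ΣQ = 0:
m·134·(37.6 − 76.6) + 0.213·2440·(37.6 − 29.5) = 0
-5226 m = -4209.7
m = -4209.7/-5226 ≈ 0.8055 kg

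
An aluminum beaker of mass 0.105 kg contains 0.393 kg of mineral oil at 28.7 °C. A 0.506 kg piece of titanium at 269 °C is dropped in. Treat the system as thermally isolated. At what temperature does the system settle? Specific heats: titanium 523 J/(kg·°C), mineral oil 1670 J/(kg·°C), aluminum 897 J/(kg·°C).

T_f ≈ 91.3 °C

T_f = Σ m_i c_i T_i / Σ m_i c_i:
T_f = (264.64*269 + 656.31*28.7 + 94.19*28.7) / (264.64 + 656.31 + 94.19)
    = 92727 / 1015.1 ≈ 91.34 °C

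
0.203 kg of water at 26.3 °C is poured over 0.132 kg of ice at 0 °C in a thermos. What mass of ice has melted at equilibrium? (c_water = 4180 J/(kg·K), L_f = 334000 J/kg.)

m_melted ≈ 0.0668 kg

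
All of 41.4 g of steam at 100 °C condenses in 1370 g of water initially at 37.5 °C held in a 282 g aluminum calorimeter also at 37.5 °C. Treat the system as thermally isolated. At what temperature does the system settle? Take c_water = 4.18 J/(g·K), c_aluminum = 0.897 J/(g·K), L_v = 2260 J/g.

Setting the total heat transfer to zero:
steam→water at 100 °C releases m L_v = 41.4×2260 = 93564
  condensate cools 100→T: 41.4×4.18×(T − 100) = 173.05(T − 100)
  original water: 5726.6(T − 37.5)
  cup: 252.95(T − 37.5)
6152.6 T = 93564 + 17305 + 224233 = 335102
T ≈ 54.47 °C — below 100 °C, confirming all the steam condensed.

T_f ≈ 54.5 °C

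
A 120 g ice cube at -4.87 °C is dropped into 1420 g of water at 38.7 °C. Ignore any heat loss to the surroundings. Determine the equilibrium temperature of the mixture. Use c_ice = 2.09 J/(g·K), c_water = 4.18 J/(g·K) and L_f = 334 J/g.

Conservation of energy gives ΣQ = 0:
ice -4.87→0 °C: 120·2.09·4.87 = 1221.4
  latent heat to melt: 120·334 = 40080
  meltwater 0→T: 120·4.18·T = 501.6 T
  water: 5935.6(T − 38.7)
6437.2 T = 229708 − 41301 = 188406
T ≈ 29.27 °C. Since T > 0 °C, the all-ice-melts assumption holds.

T_f ≈ 29.3 °C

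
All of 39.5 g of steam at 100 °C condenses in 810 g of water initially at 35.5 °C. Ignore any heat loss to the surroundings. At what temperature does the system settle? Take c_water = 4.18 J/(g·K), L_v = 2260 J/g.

T_f ≈ 63.6 °C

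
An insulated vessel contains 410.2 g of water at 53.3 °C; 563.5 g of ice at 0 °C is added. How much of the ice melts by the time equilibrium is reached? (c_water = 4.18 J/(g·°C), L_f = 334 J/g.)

m_melted ≈ 274 g

Cooling the water to 0 °C releases 410.2×4.18×53.3 = 91390 J.
Melting all 563.5 g of ice would need 563.5×334 = 188209 J.
91390 J < 188209 J, so only part of the ice melts and the system sits at 0 °C.
m_melt = 91390 / L_f = 273.6 g.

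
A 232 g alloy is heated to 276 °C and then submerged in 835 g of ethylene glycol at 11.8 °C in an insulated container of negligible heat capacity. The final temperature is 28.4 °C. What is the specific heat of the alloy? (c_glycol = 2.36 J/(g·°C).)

c ≈ 0.569 J/(g·°C)

m_s c (T_s − T_f) = m_glycol c_glycol (T_f − T_0):
232·c·(276 − 28.4) = 835·2.36·(28.4 − 11.8)
57443 c = 32712  ⇒  c ≈ 0.5695 J/(g·°C)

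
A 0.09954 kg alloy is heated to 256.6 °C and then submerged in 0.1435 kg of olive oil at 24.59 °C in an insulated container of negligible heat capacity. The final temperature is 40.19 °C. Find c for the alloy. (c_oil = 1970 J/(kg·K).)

c ≈ 205 J/(kg·K)

Heat lost by the alloy = heat gained by the oil:
0.09954·c·(256.6 − 40.19) = 0.1435·1970·(40.19 − 24.59)
21.54 c = 4410  ⇒  c ≈ 204.7 J/(kg·K)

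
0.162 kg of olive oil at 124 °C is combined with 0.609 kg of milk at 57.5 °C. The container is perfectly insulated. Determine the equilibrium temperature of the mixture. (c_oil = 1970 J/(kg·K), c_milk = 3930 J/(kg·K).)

T_f ≈ 65.3 °C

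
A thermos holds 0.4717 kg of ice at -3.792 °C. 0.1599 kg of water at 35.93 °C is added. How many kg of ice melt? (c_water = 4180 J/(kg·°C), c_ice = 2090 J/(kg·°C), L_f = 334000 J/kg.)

m_melted ≈ 0.0607 kg

Cooling the water to 0 °C releases 0.1599×4180×35.93 = 24015 J.
Of that, 0.4717×2090×3.792 = 3738.4 J goes to bring the ice to 0 °C, leaving 20277 J.
Melting all 0.4717 kg of ice would need 0.4717×334000 = 157548 J.
Since 20277 < 157548 J, not all the ice melts; equilibrium is at 0 °C.
Mass melted = 20277/334000 ≈ 0.06071 kg.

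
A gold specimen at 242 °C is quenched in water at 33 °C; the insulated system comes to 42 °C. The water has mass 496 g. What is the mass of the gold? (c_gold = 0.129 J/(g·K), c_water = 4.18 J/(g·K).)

m ≈ 723 g

Conservation of energy gives ΣQ = 0:
m·0.129·(42 − 242) + 496·4.18·(42 − 33) = 0
-25.8 m = -18660
m = -18660/-25.8 ≈ 723.2 g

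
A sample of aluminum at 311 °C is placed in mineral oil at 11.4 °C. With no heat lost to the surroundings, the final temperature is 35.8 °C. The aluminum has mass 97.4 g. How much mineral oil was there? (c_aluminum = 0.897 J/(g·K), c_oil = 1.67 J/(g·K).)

|Q_aluminum| = |Q_oil|:
97.4·0.897·(311 − 35.8) = m·1.67·(35.8 − 11.4)
40.75 m = 24044  ⇒  m ≈ 590.1 g

m ≈ 590 g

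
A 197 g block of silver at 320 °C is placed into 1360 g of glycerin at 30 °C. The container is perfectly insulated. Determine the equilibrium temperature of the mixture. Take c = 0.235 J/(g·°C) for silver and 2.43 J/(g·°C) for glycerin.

Setting the total heat transfer to zero:
197·0.235·(T − 320) + 1360·2.43·(T − 30) = 0
46.29(T − 320) + 3304.8(T − 30) = 0
3351.1 T = 113958
T ≈ 34.01 °C

T_f ≈ 34.0 °C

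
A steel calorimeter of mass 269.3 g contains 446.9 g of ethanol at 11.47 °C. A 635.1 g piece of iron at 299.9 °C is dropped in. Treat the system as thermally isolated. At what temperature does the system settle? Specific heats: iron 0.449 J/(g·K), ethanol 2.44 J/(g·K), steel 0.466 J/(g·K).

Taking heat into each body as positive, Σ m c ΔT = 0:
635.1·0.449·(T − 299.9) + 446.9·2.44·(T − 11.47) + 269.3·0.466·(T − 11.47) = 0
285.16(T − 299.9) + 1090.4(T − 11.47) + 125.49(T − 11.47) = 0
(285.16 + 1090.4 + 125.49) T = 285.16·299.9 + 1090.4·11.47 + 125.49·11.47
T ≈ 66.26 °C

T_f ≈ 66.3 °C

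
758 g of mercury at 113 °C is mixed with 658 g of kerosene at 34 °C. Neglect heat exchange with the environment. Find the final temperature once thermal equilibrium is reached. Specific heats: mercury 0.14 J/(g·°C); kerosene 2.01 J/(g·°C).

Taking heat into each body as positive, Σ m c ΔT = 0:
758×0.14×(T − 113) + 658×2.01×(T − 34) = 0
106.12(T − 113) + 1322.6(T − 34) = 0
1428.7 T = 56959
T ≈ 39.87 °C

T_f ≈ 39.9 °C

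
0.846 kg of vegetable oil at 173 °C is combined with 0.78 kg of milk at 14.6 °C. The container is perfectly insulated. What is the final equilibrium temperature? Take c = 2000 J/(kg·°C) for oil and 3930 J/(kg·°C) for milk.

T_f ≈ 70.9 °C

Set heat shed by the hot body equal to heat absorbed by the cold body:
0.846·2000·(173 − T) = 0.78·3930·(T − 14.6)
1692(173 − T) = 3065.4(T − 14.6)
4757.4 T = 337471  ⇒  T ≈ 70.94 °C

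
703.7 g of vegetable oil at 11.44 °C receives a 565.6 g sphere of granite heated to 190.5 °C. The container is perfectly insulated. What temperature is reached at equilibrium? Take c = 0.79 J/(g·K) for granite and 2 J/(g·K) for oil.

T_f ≈ 54.6 °C

Net heat exchanged in the isolated system is zero:
565.6·0.79·(T − 190.5) + 703.7·2·(T − 11.44) = 0
(446.82 + 1407.4) T = 446.82·190.5 + 1407.4·11.44
T = 101221 / 1854.2 = 54.6 °C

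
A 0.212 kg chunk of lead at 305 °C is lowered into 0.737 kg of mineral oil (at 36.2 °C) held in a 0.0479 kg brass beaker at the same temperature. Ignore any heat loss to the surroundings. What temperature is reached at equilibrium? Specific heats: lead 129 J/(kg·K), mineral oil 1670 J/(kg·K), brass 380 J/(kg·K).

Setting the total heat transfer to zero:
0.212*129*(T − 305) + 0.737*1670*(T − 36.2) + 0.0479*380*(T − 36.2) = 0
(27.35 + 1230.8 + 18.2) T = 27.35*305 + 1230.8*36.2 + 18.2*36.2
T = 53555/1276.3 ≈ 41.96 °C

T_f ≈ 42.0 °C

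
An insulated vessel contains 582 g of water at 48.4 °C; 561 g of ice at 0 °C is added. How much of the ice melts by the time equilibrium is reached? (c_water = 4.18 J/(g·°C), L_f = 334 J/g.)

m_melted ≈ 353 g

Water can give up m c ΔT = 582·4.18·48.4 = 117746 J before reaching 0 °C.
Fully melting the ice requires m_ice L_f = 561·334 = 187374 J.
That's not enough to melt it all — equilibrium is at 0 °C with ice remaining.
m_melted·334 = 117746  ⇒  m_melted ≈ 352.5 g.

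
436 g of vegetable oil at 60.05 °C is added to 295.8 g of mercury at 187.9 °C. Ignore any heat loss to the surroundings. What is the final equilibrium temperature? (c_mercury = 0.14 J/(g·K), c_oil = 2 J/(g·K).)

Net heat exchanged in the isolated system is zero:
295.8*0.14*(T − 187.9) + 436*2*(T − 60.05) = 0
913.41 T = 60145
T ≈ 65.85 °C

T_f ≈ 65.8 °C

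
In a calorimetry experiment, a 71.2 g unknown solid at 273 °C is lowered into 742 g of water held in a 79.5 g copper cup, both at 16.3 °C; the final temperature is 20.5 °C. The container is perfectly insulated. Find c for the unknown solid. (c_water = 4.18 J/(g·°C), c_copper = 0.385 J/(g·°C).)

Taking heat into each body as positive, Σ m c ΔT = 0:
71.2×c×(20.5 − 273) + 742×4.18×(20.5 − 16.3) + 79.5×0.385×(20.5 − 16.3) = 0
-17978 c = -13155
c = -13155/-17978 ≈ 0.7317 J/(g·°C)

c ≈ 0.732 J/(g·°C)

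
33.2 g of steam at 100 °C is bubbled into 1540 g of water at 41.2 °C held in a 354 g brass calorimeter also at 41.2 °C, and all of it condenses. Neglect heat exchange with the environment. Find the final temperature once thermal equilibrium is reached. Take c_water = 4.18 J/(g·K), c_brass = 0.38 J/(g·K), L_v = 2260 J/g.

T_f ≈ 53.6 °C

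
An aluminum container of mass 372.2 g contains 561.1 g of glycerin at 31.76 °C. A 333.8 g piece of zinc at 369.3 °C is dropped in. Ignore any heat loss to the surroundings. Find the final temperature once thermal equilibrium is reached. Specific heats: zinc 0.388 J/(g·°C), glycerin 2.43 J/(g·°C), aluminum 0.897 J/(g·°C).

T_f ≈ 55.7 °C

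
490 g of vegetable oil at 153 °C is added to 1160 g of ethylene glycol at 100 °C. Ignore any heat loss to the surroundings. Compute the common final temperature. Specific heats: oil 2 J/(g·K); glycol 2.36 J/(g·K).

|Q_oil| = |Q_glycol|:
490·2·(153 − T) = 1160·2.36·(T − 100)
980(153 − T) = 2737.6(T − 100)
3717.6 T = 423700  ⇒  T ≈ 113.97 °C

T_f ≈ 114.0 °C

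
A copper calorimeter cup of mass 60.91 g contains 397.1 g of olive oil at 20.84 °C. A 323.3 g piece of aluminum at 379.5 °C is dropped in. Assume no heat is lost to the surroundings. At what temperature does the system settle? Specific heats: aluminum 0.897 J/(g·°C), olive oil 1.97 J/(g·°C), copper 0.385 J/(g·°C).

Conservation of energy gives ΣQ = 0:
323.3×0.897×(T − 379.5) + 397.1×1.97×(T − 20.84) + 60.91×0.385×(T − 20.84) = 0
290(T − 379.5) + 782.29(T − 20.84) + 23.45(T − 20.84) = 0
(290 + 782.29 + 23.45) T = 290×379.5 + 782.29×20.84 + 23.45×20.84
T = 126847 / 1095.7 = 116 °C

T_f ≈ 115.8 °C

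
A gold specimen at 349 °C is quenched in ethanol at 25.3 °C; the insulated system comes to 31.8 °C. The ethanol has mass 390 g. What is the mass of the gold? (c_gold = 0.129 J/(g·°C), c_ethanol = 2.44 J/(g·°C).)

|Q_gold| = |Q_ethanol|:
m·0.129·(349 − 31.8) = 390·2.44·(31.8 − 25.3)
40.92 m = 6185.4  ⇒  m ≈ 151.2 g

m ≈ 151 g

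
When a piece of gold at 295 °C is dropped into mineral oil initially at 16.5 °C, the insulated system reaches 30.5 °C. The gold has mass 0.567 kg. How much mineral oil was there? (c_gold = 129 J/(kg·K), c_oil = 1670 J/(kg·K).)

m ≈ 0.827 kg

Heat lost by the gold = heat gained by the oil:
0.567×129×(295 − 30.5) = m×1670×(30.5 − 16.5)
23380 m = 19346  ⇒  m ≈ 0.8275 kg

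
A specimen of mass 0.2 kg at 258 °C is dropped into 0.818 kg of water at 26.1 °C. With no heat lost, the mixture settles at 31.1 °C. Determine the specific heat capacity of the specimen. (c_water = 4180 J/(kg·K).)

Taking heat into each body as positive, Σ m c ΔT = 0:
0.2·c·(31.1 − 258) + 0.818·4180·(31.1 − 26.1) = 0
-45.38 c = -17096
c = -17096/-45.38 ≈ 376.7 J/(kg·K)

c ≈ 377 J/(kg·K)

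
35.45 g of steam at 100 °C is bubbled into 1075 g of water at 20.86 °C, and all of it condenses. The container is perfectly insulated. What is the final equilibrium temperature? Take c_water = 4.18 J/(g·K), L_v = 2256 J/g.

Let T be the final temperature. ΣQ_i = 0:
steam→water at 100 °C releases m L_v = 35.45×2256 = 79975; condensate cools 100→T: 35.45×4.18×(T − 100) = 148.18(T − 100); original water: 4493.5(T − 20.86)
4641.7 T = 79975 + 14818 + 93734 = 188528
T ≈ 40.62 °C (< 100 °C, so full condensation is consistent).

T_f ≈ 40.6 °C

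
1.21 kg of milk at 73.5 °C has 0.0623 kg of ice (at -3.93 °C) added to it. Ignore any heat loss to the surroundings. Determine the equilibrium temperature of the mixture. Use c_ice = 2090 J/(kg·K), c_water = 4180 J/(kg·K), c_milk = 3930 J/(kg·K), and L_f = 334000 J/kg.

Energy conservation, ΣQ = 0:
ice -3.93→0 °C: 0.0623·2090·3.93 = 511.71; latent heat to melt: 0.0623·334000 = 20808; warm the meltwater: 260.41 T; milk cools: 1.21·3930·(T − 73.5) = 4755.3(T − 73.5)
5015.7 T = 349515 − 21320 = 328195
T ≈ 65.43 °C (positive, so assuming full melt was valid).

T_f ≈ 65.4 °C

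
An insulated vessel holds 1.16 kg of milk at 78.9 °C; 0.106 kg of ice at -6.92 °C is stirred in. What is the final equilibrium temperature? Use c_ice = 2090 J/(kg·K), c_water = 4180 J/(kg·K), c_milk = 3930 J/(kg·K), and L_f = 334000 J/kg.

Sum of m c ΔT and latent-heat terms is zero:
warm ice to 0 °C: 0.106·2090·(0 − (-6.92)) = 1533.1; melt ice: 0.106·334000 = 35404; meltwater 0→T: 0.106·4180·T = 443.08 T; milk: 4558.8(T − 78.9)
5001.9 T = 359689 − 36937 = 322752
T ≈ 64.53 °C. Since T > 0 °C, the all-ice-melts assumption holds.

T_f ≈ 64.5 °C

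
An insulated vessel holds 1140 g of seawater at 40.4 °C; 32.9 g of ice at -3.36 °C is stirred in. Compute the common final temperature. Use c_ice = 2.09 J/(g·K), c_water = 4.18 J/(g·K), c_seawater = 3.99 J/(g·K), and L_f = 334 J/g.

Energy conservation, ΣQ = 0:
warm ice to 0 °C: 32.9·2.09·(0 − (-3.36)) = 231.04; latent heat to melt: 32.9·334 = 10989; meltwater 0→T: 32.9·4.18·T = 137.52 T; seawater cools: 1140·3.99·(T − 40.4) = 4548.6(T − 40.4)
4686.1 T = 183763 − 11220 = 172544
T ≈ 36.82 °C. Since T > 0 °C, the all-ice-melts assumption holds.

T_f ≈ 36.8 °C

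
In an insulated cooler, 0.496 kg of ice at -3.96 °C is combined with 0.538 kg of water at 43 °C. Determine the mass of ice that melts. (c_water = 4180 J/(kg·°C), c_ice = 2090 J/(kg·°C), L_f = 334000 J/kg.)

Cooling the water to 0 °C releases 0.538×4180×43 = 96700 J.
Of that, 0.496×2090×3.96 = 4105.1 J goes to bring the ice to 0 °C, leaving 92595 J.
Melting all 0.496 kg of ice would need 0.496×334000 = 165664 J.
92595 J < 165664 J, so only part of the ice melts and the system sits at 0 °C.
m_melted×334000 = 92595  ⇒  m_melted ≈ 0.2772 kg.

m_melted ≈ 0.277 kg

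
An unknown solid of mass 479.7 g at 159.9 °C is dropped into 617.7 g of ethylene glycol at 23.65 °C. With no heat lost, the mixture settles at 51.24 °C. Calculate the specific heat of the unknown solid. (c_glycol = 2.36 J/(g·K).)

c ≈ 0.772 J/(g·K)

Heat lost by the unknown solid = heat gained by the glycol:
479.7×c×(159.9 − 51.24) = 617.7×2.36×(51.24 − 23.65)
52124 c = 40220  ⇒  c ≈ 0.7716 J/(g·K)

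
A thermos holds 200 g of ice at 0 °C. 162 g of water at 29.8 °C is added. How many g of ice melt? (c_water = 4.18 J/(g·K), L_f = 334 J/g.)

Water can give up m c ΔT = 162×4.18×29.8 = 20179 J before reaching 0 °C.
Fully melting the ice requires m_ice L_f = 200×334 = 66800 J.
Since 20179 < 66800 J, not all the ice melts; equilibrium is at 0 °C.
m_melt = 20179 / L_f = 60.42 g.

m_melted ≈ 60.4 g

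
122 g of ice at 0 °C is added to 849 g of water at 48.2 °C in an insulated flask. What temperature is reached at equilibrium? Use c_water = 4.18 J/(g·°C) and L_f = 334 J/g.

T_f ≈ 32.1 °C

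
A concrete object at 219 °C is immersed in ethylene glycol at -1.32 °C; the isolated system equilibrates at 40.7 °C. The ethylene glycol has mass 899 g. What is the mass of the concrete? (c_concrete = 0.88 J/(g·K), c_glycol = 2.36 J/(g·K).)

m ≈ 568 g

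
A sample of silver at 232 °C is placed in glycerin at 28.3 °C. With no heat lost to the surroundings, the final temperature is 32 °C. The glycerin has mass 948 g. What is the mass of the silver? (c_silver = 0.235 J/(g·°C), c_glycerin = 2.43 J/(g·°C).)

Heat lost by the silver = heat gained by the glycerin:
m·0.235·(232 − 32) = 948·2.43·(32 − 28.3)
47 m = 8523.5  ⇒  m ≈ 181.4 g

m ≈ 181 g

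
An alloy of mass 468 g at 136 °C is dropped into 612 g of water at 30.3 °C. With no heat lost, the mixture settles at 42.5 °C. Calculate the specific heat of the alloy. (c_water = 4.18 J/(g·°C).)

m_s c (T_s − T_f) = m_water c_water (T_f − T_0):
468×c×(136 − 42.5) = 612×4.18×(42.5 − 30.3)
43758 c = 31210  ⇒  c ≈ 0.7132 J/(g·°C)

c ≈ 0.713 J/(g·°C)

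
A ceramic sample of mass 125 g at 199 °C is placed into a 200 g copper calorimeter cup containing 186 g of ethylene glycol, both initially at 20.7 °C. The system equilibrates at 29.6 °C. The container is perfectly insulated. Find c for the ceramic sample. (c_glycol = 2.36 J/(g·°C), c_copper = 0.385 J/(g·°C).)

Let T be the final temperature. ΣQ_i = 0:
125×c×(29.6 − 199) + 186×2.36×(29.6 − 20.7) + 200×0.385×(29.6 − 20.7) = 0
-21175 c = -4592
c = -4592/-21175 ≈ 0.2169 J/(g·°C)

c ≈ 0.217 J/(g·°C)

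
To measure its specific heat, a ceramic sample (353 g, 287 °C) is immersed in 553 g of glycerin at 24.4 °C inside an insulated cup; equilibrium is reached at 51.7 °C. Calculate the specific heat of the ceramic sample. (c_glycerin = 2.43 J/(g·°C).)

c ≈ 0.442 J/(g·°C)

Heat lost by the ceramic sample = heat gained by the glycerin:
353·c·(287 − 51.7) = 553·2.43·(51.7 − 24.4)
83061 c = 36685  ⇒  c ≈ 0.4417 J/(g·°C)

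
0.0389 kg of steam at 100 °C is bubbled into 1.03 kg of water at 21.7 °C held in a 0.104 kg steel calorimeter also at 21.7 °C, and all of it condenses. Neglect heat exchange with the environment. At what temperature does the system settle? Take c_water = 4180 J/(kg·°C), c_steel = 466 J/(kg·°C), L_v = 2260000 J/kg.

Net heat exchanged in the isolated system is zero:
condense steam: −0.0389×2260000 = −87914; condensed water 100 °C→T: 162.6(T − 100); water warms: 1.03×4180×(T − 21.7) = 4305.4(T − 21.7); steel cup: 0.104×466×(T − 21.7) = 48.46(T − 21.7)
4516.5 T = 87914 + 16260 + 94479 = 198653
T ≈ 43.98 °C — below 100 °C, confirming all the steam condensed.

T_f ≈ 44.0 °C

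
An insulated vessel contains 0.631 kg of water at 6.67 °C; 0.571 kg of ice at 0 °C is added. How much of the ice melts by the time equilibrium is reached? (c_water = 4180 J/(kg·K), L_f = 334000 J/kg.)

Cooling the water to 0 °C releases 0.631·4180·6.67 = 17593 J.
To melt every bit of ice: 0.571·334000 = 190714 J.
17593 J < 190714 J, so only part of the ice melts and the system sits at 0 °C.
m_melted·334000 = 17593  ⇒  m_melted ≈ 0.05267 kg.

m_melted ≈ 0.0527 kg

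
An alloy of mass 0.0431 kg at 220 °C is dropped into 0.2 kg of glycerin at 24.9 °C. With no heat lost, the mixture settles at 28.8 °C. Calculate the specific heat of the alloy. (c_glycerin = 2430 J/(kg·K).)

Energy conservation, ΣQ = 0:
0.0431×c×(28.8 − 220) + 0.2×2430×(28.8 − 24.9) = 0
-8.241 c = -1895.4
c = -1895.4/-8.241 ≈ 230 J/(kg·K)

c ≈ 230 J/(kg·K)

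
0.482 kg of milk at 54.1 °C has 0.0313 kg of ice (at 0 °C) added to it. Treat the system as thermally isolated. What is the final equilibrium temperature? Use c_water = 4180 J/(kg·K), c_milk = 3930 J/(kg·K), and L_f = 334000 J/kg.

T_f ≈ 45.4 °C

Net heat exchanged in the isolated system is zero:
latent heat to melt: 0.0313·334000 = 10454
  meltwater 0→T: 0.0313·4180·T = 130.83 T
  milk cools: 0.482·3930·(T − 54.1) = 1894.3(T − 54.1)
2025.1 T = 102479 − 10454 = 92025
T ≈ 45.44 °C. Since T > 0 °C, the all-ice-melts assumption holds.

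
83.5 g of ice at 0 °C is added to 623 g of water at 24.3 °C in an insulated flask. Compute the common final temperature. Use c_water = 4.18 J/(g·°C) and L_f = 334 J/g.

T_f ≈ 12.0 °C

Setting the total heat transfer to zero:
fusion: m_ice L_f = 83.5×334 = 27889; meltwater 0→T: 83.5×4.18×T = 349.03 T; water: 2604.1(T − 24.3)
2953.2 T = 63281 − 27889 = 35392
T ≈ 11.98 °C — above 0 °C, consistent with complete melting.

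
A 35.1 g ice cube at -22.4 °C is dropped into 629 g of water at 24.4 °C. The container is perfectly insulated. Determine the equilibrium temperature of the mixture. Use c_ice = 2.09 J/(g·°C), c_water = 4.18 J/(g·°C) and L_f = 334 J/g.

T_f ≈ 18.3 °C

Energy balance with sensible and latent terms:
warm ice to 0 °C: 35.1·2.09·(0 − (-22.4)) = 1643.2; fusion: m_ice L_f = 35.1·334 = 11723; meltwater 0→T: 35.1·4.18·T = 146.72 T; water: 2629.2(T − 24.4)
2775.9 T = 64153 − 13367 = 50786
T ≈ 18.30 °C. Since T > 0 °C, the all-ice-melts assumption holds.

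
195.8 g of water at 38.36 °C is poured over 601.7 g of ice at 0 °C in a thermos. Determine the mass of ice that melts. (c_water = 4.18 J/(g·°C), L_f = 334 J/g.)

Heat available from the water dropping to 0 °C: 195.8·4.18·38.36 = 31396 J.
To melt every bit of ice: 601.7·334 = 200968 J.
Since 31396 < 200968 J, not all the ice melts; equilibrium is at 0 °C.
Mass melted = 31396/334 ≈ 94 g.

m_melted ≈ 94 g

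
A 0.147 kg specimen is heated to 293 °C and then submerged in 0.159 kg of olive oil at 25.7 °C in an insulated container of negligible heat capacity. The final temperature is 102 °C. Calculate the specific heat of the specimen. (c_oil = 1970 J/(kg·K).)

c ≈ 851 J/(kg·K)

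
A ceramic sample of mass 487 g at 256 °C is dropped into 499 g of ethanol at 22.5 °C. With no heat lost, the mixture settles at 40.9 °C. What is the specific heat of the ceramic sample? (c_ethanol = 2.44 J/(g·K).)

m_s c (T_s − T_f) = m_ethanol c_ethanol (T_f − T_0):
487·c·(256 − 40.9) = 499·2.44·(40.9 − 22.5)
104754 c = 22403  ⇒  c ≈ 0.2139 J/(g·K)

c ≈ 0.214 J/(g·K)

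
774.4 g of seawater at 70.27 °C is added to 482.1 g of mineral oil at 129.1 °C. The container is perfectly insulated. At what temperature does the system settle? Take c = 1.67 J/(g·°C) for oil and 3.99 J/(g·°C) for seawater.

T_f ≈ 82.4 °C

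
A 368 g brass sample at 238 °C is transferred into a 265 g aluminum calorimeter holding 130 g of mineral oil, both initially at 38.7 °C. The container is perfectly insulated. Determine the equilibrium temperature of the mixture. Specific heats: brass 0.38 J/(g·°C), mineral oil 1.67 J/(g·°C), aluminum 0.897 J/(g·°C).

T_f ≈ 85.6 °C

Let T be the final temperature. ΣQ_i = 0:
368·0.38·(T − 238) + 130·1.67·(T − 38.7) + 265·0.897·(T − 38.7) = 0
139.84(T − 238) + 217.1(T − 38.7) + 237.71(T − 38.7) = 0
594.64 T = 50883
T ≈ 85.57 °C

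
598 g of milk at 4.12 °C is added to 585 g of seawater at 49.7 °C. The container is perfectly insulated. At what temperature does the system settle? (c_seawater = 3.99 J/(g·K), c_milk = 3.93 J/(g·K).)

T_f ≈ 26.8 °C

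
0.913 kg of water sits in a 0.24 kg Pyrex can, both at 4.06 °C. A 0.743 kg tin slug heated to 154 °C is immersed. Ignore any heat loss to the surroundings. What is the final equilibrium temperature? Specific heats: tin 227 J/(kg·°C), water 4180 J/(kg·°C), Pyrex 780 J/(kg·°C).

T_f ≈ 10.1 °C

Energy conservation, ΣQ = 0:
0.743×227×(T − 154) + 0.913×4180×(T − 4.06) + 0.24×780×(T − 4.06) = 0
168.66(T − 154) + 3816.3(T − 4.06) + 187.2(T − 4.06) = 0
(168.66 + 3816.3 + 187.2) T = 168.66×154 + 3816.3×4.06 + 187.2×4.06
T = 42228 / 4172.2 = 10.1 °C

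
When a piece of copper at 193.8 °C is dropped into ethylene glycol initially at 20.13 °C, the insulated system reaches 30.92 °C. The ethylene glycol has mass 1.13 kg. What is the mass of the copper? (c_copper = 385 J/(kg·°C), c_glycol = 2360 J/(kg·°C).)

m ≈ 0.459 kg

|Q_copper| = |Q_glycol|:
m·385·(193.8 − 30.92) = 1.13·2360·(30.92 − 20.13)
62709 m = 28775  ⇒  m ≈ 0.4589 kg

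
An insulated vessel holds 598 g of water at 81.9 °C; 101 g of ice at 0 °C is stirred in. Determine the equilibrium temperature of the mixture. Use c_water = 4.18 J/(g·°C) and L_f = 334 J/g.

T_f ≈ 58.5 °C

Energy balance with sensible and latent terms:
melt ice: 101×334 = 33734; meltwater 0→T: 101×4.18×T = 422.18 T; water cools: 598×4.18×(T − 81.9) = 2499.6(T − 81.9)
2921.8 T = 204721 − 33734 = 170987
T ≈ 58.52 °C. Since T > 0 °C, the all-ice-melts assumption holds.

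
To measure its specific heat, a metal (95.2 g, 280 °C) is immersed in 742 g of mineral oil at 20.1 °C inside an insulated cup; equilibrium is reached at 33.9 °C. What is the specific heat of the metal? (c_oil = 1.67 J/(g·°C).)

Let T be the final temperature. ΣQ_i = 0:
95.2·c·(33.9 − 280) + 742·1.67·(33.9 − 20.1) = 0
-23429 c = -17100
c = -17100/-23429 ≈ 0.7299 J/(g·°C)

c ≈ 0.73 J/(g·°C)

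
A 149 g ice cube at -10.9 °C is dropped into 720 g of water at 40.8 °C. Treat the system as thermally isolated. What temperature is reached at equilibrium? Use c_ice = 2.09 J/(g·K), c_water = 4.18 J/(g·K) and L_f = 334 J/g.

T_f ≈ 19.2 °C

Let T be the final temperature. ΣQ_i = 0:
warm ice to 0 °C: 149×2.09×(0 − (-10.9)) = 3394.4
  latent heat to melt: 149×334 = 49766
  meltwater 0→T: 149×4.18×T = 622.82 T
  water cools: 720×4.18×(T − 40.8) = 3009.6(T − 40.8)
3632.4 T = 122792 − 53160 = 69631
T ≈ 19.17 °C — above 0 °C, consistent with complete melting.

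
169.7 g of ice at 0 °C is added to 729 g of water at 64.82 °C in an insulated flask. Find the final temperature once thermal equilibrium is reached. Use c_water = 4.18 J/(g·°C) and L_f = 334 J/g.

T_f ≈ 37.5 °C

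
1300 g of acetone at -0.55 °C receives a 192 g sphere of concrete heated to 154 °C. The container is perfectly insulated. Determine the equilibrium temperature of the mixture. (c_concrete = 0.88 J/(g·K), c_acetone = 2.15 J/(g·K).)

T_f ≈ 8.3 °C

Set heat shed by the hot body equal to heat absorbed by the cold body:
192·0.88·(154 − T) = 1300·2.15·(T − (-0.55))
168.96(154 − T) = 2795(T − (-0.55))
2964 T = 24483  ⇒  T ≈ 8.26 °C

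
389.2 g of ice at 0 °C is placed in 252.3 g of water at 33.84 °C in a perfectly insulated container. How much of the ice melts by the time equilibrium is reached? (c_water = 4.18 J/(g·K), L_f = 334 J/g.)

Cooling the water to 0 °C releases 252.3×4.18×33.84 = 35688 J.
Fully melting the ice requires m_ice L_f = 389.2×334 = 129993 J.
That's not enough to melt it all — equilibrium is at 0 °C with ice remaining.
Mass melted = 35688/334 ≈ 106.9 g.

m_melted ≈ 107 g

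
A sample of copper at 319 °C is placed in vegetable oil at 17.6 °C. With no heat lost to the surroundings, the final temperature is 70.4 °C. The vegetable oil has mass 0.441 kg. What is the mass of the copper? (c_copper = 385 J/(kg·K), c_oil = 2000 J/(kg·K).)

|Q_copper| = |Q_oil|:
m×385×(319 − 70.4) = 0.441×2000×(70.4 − 17.6)
95711 m = 46570  ⇒  m ≈ 0.4866 kg

m ≈ 0.487 kg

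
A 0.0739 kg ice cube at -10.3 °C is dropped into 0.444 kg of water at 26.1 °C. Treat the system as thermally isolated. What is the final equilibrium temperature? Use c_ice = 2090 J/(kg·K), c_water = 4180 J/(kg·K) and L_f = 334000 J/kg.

Net heat exchanged in the isolated system is zero:
warm ice to 0 °C: 0.0739×2090×(0 − (-10.3)) = 1590.8
  latent heat to melt: 0.0739×334000 = 24683
  warm the meltwater: 308.9 T
  water cools: 0.444×4180×(T − 26.1) = 1855.9(T − 26.1)
2164.8 T = 48440 − 26273 = 22166
T ≈ 10.24 °C — above 0 °C, consistent with complete melting.

T_f ≈ 10.2 °C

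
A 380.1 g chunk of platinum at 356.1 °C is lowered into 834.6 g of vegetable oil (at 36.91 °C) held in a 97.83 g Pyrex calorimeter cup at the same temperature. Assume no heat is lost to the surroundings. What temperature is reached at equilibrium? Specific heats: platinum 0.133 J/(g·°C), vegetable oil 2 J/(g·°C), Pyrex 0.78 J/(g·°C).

T_f ≈ 45.9 °C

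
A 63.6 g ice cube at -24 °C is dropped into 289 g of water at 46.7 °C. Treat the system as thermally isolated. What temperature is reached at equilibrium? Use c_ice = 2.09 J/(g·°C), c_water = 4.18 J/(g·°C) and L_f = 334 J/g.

Taking heat into each body as positive, Σ m c ΔT = 0:
warm ice to 0 °C: 63.6·2.09·(0 − (-24)) = 3190.2
  latent heat to melt: 63.6·334 = 21242
  warm the meltwater: 265.85 T
  water cools: 289·4.18·(T − 46.7) = 1208(T − 46.7)
1473.9 T = 56415 − 24433 = 31982
T ≈ 21.70 °C. Since T > 0 °C, the all-ice-melts assumption holds.

T_f ≈ 21.7 °C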